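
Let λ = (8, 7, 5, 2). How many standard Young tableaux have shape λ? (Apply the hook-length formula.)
# SYT of shape (8, 7, 5, 2) = 407386980

Hook-length formula: f^λ = n! / Π hook(c), product over all cells c of the Young diagram. For λ = (8, 7, 5, 2), n = 22 boxes. Hook lengths by row (left-to-right, top-to-bottom): [11, 10, 8, 7, 6, 4, 3, 1]; [9, 8, 6, 5, 4, 2, 1]; [6, 5, 3, 2, 1]; [2, 1]. Product of hooks = 2759049216000. So f^λ = 22! / 2759049216000 = 1124000727777607680000 / 2759049216000 = 407386980.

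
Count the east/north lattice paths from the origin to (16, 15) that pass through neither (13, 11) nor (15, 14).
Number of paths = 107980515

Inclusion–exclusion. Total paths: C(31, 16) = 300540195. Through P₁: C(24, 13)·C(7, 3) = 87365040. Through P₂: C(29, 15)·C(2, 1) = 155117520. Since P₁ is strictly southwest of P₂, a monotone path through both must visit P₁ then P₂; paths through both = C(24, 13)·C(5, 2)·C(2, 1) = 49922880. Avoid both = 300540195 − 87365040 − 155117520 + 49922880 = 107980515.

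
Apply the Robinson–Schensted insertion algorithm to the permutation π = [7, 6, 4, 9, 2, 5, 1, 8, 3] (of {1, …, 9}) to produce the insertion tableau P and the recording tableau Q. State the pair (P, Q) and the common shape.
P = [1, 3, 8] / [2, 5] / [4, 9] / [6] / [7];  Q = [1, 4, 8] / [2, 6] / [3, 9] / [5] / [7];  common shape = (3, 2, 2, 1, 1)

Row-insert the values π_1, π_2, … into P one at a time, bumping the leftmost entry strictly greater than the inserted value down to the next row. The recording tableau Q records, in position (i, j), the step at which that cell was added to P.
  Insert 7 (step 1): P = [7];  Q = [1]
  Insert 6 (step 2): P = [6] / [7];  Q = [1] / [2]
  Insert 4 (step 3): P = [4] / [6] / [7];  Q = [1] / [2] / [3]
  Insert 9 (step 4): P = [4, 9] / [6] / [7];  Q = [1, 4] / [2] / [3]
  Insert 2 (step 5): P = [2, 9] / [4] / [6] / [7];  Q = [1, 4] / [2] / [3] / [5]
  Insert 5 (step 6): P = [2, 5] / [4, 9] / [6] / [7];  Q = [1, 4] / [2, 6] / [3] / [5]
  Insert 1 (step 7): P = [1, 5] / [2, 9] / [4] / [6] / [7];  Q = [1, 4] / [2, 6] / [3] / [5] / [7]
  Insert 8 (step 8): P = [1, 5, 8] / [2, 9] / [4] / [6] / [7];  Q = [1, 4, 8] / [2, 6] / [3] / [5] / [7]
  Insert 3 (step 9): P = [1, 3, 8] / [2, 5] / [4, 9] / [6] / [7];  Q = [1, 4, 8] / [2, 6] / [3, 9] / [5] / [7]
Final shape: (3, 2, 2, 1, 1).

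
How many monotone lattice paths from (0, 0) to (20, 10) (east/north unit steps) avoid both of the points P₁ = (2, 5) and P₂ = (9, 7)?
Number of paths = 25449410

Inclusion–exclusion. Total paths: C(30, 20) = 30045015. Through P₁: C(7, 2)·C(23, 18) = 706629. Through P₂: C(16, 9)·C(14, 11) = 4164160. Since P₁ is strictly southwest of P₂, a monotone path through both must visit P₁ then P₂; paths through both = C(7, 2)·C(9, 7)·C(14, 11) = 275184. Avoid both = 30045015 − 706629 − 4164160 + 275184 = 25449410.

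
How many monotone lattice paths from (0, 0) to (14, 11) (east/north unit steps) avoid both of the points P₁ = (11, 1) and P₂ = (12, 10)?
Number of paths = 2514390

Inclusion–exclusion. Total paths: C(25, 14) = 4457400. Through P₁: C(12, 11)·C(13, 3) = 3432. Through P₂: C(22, 12)·C(3, 2) = 1939938. Since P₁ is strictly southwest of P₂, a monotone path through both must visit P₁ then P₂; paths through both = C(12, 11)·C(10, 1)·C(3, 2) = 360. Avoid both = 4457400 − 3432 − 1939938 + 360 = 2514390.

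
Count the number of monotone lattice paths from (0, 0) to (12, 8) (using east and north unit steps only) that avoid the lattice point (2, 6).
Number of paths = 124122

Total paths from (0, 0) to (12, 8): C(20, 12) = 125970. Paths through (2, 6): (paths (0, 0) → (2, 6)) × (paths (2, 6) → (12, 8)) = C(8, 2) · C(12, 10) = 28 · 66 = 1848. Avoidance count = 125970 − 1848 = 124122.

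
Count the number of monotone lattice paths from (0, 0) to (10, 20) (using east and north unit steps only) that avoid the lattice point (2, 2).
Number of paths = 20671365

Total paths from (0, 0) to (10, 20): C(30, 10) = 30045015. Paths through (2, 2): (paths (0, 0) → (2, 2)) × (paths (2, 2) → (10, 20)) = C(4, 2) · C(26, 8) = 6 · 1562275 = 9373650. Avoidance count = 30045015 − 9373650 = 20671365.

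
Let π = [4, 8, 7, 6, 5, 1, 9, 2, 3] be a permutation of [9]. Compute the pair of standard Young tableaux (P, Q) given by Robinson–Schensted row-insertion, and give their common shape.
P = [1, 2, 3] / [4, 5, 9] / [6] / [7] / [8];  Q = [1, 2, 7] / [3, 8, 9] / [4] / [5] / [6];  common shape = (3, 3, 1, 1, 1)

Row-insert the values π_1, π_2, … into P one at a time, bumping the leftmost entry strictly greater than the inserted value down to the next row. The recording tableau Q records, in position (i, j), the step at which that cell was added to P.
  Insert 4 (step 1): P = [4];  Q = [1]
  Insert 8 (step 2): P = [4, 8];  Q = [1, 2]
  Insert 7 (step 3): P = [4, 7] / [8];  Q = [1, 2] / [3]
  Insert 6 (step 4): P = [4, 6] / [7] / [8];  Q = [1, 2] / [3] / [4]
  Insert 5 (step 5): P = [4, 5] / [6] / [7] / [8];  Q = [1, 2] / [3] / [4] / [5]
  Insert 1 (step 6): P = [1, 5] / [4] / [6] / [7] / [8];  Q = [1, 2] / [3] / [4] / [5] / [6]
  Insert 9 (step 7): P = [1, 5, 9] / [4] / [6] / [7] / [8];  Q = [1, 2, 7] / [3] / [4] / [5] / [6]
  Insert 2 (step 8): P = [1, 2, 9] / [4, 5] / [6] / [7] / [8];  Q = [1, 2, 7] / [3, 8] / [4] / [5] / [6]
  Insert 3 (step 9): P = [1, 2, 3] / [4, 5, 9] / [6] / [7] / [8];  Q = [1, 2, 7] / [3, 8, 9] / [4] / [5] / [6]
Final shape: (3, 3, 1, 1, 1).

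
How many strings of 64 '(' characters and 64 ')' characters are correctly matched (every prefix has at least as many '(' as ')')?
C_64 = 368479169875816659479009042713546950

These balanced parentheses are counted by the Catalan number C_n = (1/(n + 1)) · C(2n, n). For n = 64: C_64 = (1/65) · C(128, 64) = 23951146041928082866135587776380551750/65 = 368479169875816659479009042713546950.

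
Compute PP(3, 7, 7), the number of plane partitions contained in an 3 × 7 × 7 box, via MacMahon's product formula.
PP(3, 7, 7) = 877262100

Evaluate the triple product over i = 1..3, j = 1..7, k = 1..7. The factors are (2/1) · (3/2) · (4/3) · (5/4) · (6/5) · (7/6) · (8/7) · (3/2) · … (147 factors total). The numerators and denominators telescope so the product is an integer; carrying out the multiplication exactly gives PP(3, 7, 7) = 877262100.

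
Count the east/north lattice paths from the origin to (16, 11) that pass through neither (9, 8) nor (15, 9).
Number of paths = 6708693

Inclusion–exclusion. Total paths: C(27, 16) = 13037895. Through P₁: C(17, 9)·C(10, 7) = 2917200. Through P₂: C(24, 15)·C(3, 1) = 3922512. Since P₁ is strictly southwest of P₂, a monotone path through both must visit P₁ then P₂; paths through both = C(17, 9)·C(7, 6)·C(3, 1) = 510510. Avoid both = 13037895 − 2917200 − 3922512 + 510510 = 6708693.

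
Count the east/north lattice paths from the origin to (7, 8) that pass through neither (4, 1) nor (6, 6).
Number of paths = 3378

Inclusion–exclusion. Total paths: C(15, 7) = 6435. Through P₁: C(5, 4)·C(10, 3) = 600. Through P₂: C(12, 6)·C(3, 1) = 2772. Since P₁ is strictly southwest of P₂, a monotone path through both must visit P₁ then P₂; paths through both = C(5, 4)·C(7, 2)·C(3, 1) = 315. Avoid both = 6435 − 600 − 2772 + 315 = 3378.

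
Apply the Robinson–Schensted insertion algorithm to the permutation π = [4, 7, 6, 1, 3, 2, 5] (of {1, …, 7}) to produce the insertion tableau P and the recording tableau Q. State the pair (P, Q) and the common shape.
P = [1, 2, 5] / [3, 6] / [4] / [7];  Q = [1, 2, 7] / [3, 5] / [4] / [6];  common shape = (3, 2, 1, 1)

Row-insert the values π_1, π_2, … into P one at a time, bumping the leftmost entry strictly greater than the inserted value down to the next row. The recording tableau Q records, in position (i, j), the step at which that cell was added to P.
  Insert 4 (step 1): P = [4];  Q = [1]
  Insert 7 (step 2): P = [4, 7];  Q = [1, 2]
  Insert 6 (step 3): P = [4, 6] / [7];  Q = [1, 2] / [3]
  Insert 1 (step 4): P = [1, 6] / [4] / [7];  Q = [1, 2] / [3] / [4]
  Insert 3 (step 5): P = [1, 3] / [4, 6] / [7];  Q = [1, 2] / [3, 5] / [4]
  Insert 2 (step 6): P = [1, 2] / [3, 6] / [4] / [7];  Q = [1, 2] / [3, 5] / [4] / [6]
  Insert 5 (step 7): P = [1, 2, 5] / [3, 6] / [4] / [7];  Q = [1, 2, 7] / [3, 5] / [4] / [6]
Final shape: (3, 2, 1, 1).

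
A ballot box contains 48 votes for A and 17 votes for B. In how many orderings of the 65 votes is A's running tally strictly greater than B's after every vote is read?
Strict-lead orderings = 890843238203940

Total orderings of the 65 votes with 48 for A: C(65, 48) = 1867897112363100. By the Bertrand ballot formula (Cycle Lemma / reflection principle), the number of orderings in which A is strictly ahead of B throughout is (p − q)/(p + q) · C(p + q, p) = (48 − 17)/(48 + 17) · 1867897112363100 = 890843238203940.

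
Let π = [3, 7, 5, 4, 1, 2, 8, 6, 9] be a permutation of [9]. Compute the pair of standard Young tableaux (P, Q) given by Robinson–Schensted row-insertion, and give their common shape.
P = [1, 2, 6, 9] / [3, 4, 8] / [5] / [7];  Q = [1, 2, 7, 9] / [3, 6, 8] / [4] / [5];  common shape = (4, 3, 1, 1)

Row-insert the values π_1, π_2, … into P one at a time, bumping the leftmost entry strictly greater than the inserted value down to the next row. The recording tableau Q records, in position (i, j), the step at which that cell was added to P.
  Insert 3 (step 1): P = [3];  Q = [1]
  Insert 7 (step 2): P = [3, 7];  Q = [1, 2]
  Insert 5 (step 3): P = [3, 5] / [7];  Q = [1, 2] / [3]
  Insert 4 (step 4): P = [3, 4] / [5] / [7];  Q = [1, 2] / [3] / [4]
  Insert 1 (step 5): P = [1, 4] / [3] / [5] / [7];  Q = [1, 2] / [3] / [4] / [5]
  Insert 2 (step 6): P = [1, 2] / [3, 4] / [5] / [7];  Q = [1, 2] / [3, 6] / [4] / [5]
  Insert 8 (step 7): P = [1, 2, 8] / [3, 4] / [5] / [7];  Q = [1, 2, 7] / [3, 6] / [4] / [5]
  Insert 6 (step 8): P = [1, 2, 6] / [3, 4, 8] / [5] / [7];  Q = [1, 2, 7] / [3, 6, 8] / [4] / [5]
  Insert 9 (step 9): P = [1, 2, 6, 9] / [3, 4, 8] / [5] / [7];  Q = [1, 2, 7, 9] / [3, 6, 8] / [4] / [5]
Final shape: (4, 3, 1, 1).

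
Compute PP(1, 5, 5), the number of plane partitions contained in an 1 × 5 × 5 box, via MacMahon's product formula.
PP(1, 5, 5) = 252

Evaluate the triple product over i = 1..1, j = 1..5, k = 1..5. The factors are (2/1) · (3/2) · (4/3) · (5/4) · (6/5) · (3/2) · (4/3) · (5/4) · … (25 factors total). The numerators and denominators telescope so the product is an integer; carrying out the multiplication exactly gives PP(1, 5, 5) = 252.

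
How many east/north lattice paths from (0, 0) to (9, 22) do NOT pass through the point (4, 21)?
Number of paths = 20084175

Total paths from (0, 0) to (9, 22): C(31, 9) = 20160075. Paths through (4, 21): (paths (0, 0) → (4, 21)) × (paths (4, 21) → (9, 22)) = C(25, 4) · C(6, 5) = 12650 · 6 = 75900. Avoidance count = 20160075 − 75900 = 20084175.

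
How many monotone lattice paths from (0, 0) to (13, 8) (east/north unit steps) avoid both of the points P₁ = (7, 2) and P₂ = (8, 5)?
Number of paths = 106218

Inclusion–exclusion. Total paths: C(21, 13) = 203490. Through P₁: C(9, 7)·C(12, 6) = 33264. Through P₂: C(13, 8)·C(8, 5) = 72072. Since P₁ is strictly southwest of P₂, a monotone path through both must visit P₁ then P₂; paths through both = C(9, 7)·C(4, 1)·C(8, 5) = 8064. Avoid both = 203490 − 33264 − 72072 + 8064 = 106218.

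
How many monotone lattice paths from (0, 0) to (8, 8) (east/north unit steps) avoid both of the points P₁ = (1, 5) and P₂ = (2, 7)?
Number of paths = 12024

Inclusion–exclusion. Total paths: C(16, 8) = 12870. Through P₁: C(6, 1)·C(10, 7) = 720. Through P₂: C(9, 2)·C(7, 6) = 252. Since P₁ is strictly southwest of P₂, a monotone path through both must visit P₁ then P₂; paths through both = C(6, 1)·C(3, 1)·C(7, 6) = 126. Avoid both = 12870 − 720 − 252 + 126 = 12024.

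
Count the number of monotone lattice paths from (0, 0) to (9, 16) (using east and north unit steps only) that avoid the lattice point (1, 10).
Number of paths = 2009942

Total paths from (0, 0) to (9, 16): C(25, 9) = 2042975. Paths through (1, 10): (paths (0, 0) → (1, 10)) × (paths (1, 10) → (9, 16)) = C(11, 1) · C(14, 8) = 11 · 3003 = 33033. Avoidance count = 2042975 − 33033 = 2009942.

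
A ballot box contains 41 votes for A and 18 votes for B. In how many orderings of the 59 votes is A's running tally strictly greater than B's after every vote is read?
Strict-lead orderings = 252423322176795

Total orderings of the 59 votes with 41 for A: C(59, 41) = 647520696018735. By the Bertrand ballot formula (Cycle Lemma / reflection principle), the number of orderings in which A is strictly ahead of B throughout is (p − q)/(p + q) · C(p + q, p) = (41 − 18)/(41 + 18) · 647520696018735 = 252423322176795.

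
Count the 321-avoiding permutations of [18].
C_18 = 477638700

These 321-avoiding permutations are counted by the Catalan number C_n = (1/(n + 1)) · C(2n, n). For n = 18: C_18 = (1/19) · C(36, 18) = 9075135300/19 = 477638700.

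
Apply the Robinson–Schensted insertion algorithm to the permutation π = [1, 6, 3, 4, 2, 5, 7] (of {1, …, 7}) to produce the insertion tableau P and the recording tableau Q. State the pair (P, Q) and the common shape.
P = [1, 2, 4, 5, 7] / [3] / [6];  Q = [1, 2, 4, 6, 7] / [3] / [5];  common shape = (5, 1, 1)

Row-insert the values π_1, π_2, … into P one at a time, bumping the leftmost entry strictly greater than the inserted value down to the next row. The recording tableau Q records, in position (i, j), the step at which that cell was added to P.
  Insert 1 (step 1): P = [1];  Q = [1]
  Insert 6 (step 2): P = [1, 6];  Q = [1, 2]
  Insert 3 (step 3): P = [1, 3] / [6];  Q = [1, 2] / [3]
  Insert 4 (step 4): P = [1, 3, 4] / [6];  Q = [1, 2, 4] / [3]
  Insert 2 (step 5): P = [1, 2, 4] / [3] / [6];  Q = [1, 2, 4] / [3] / [5]
  Insert 5 (step 6): P = [1, 2, 4, 5] / [3] / [6];  Q = [1, 2, 4, 6] / [3] / [5]
  Insert 7 (step 7): P = [1, 2, 4, 5, 7] / [3] / [6];  Q = [1, 2, 4, 6, 7] / [3] / [5]
Final shape: (5, 1, 1).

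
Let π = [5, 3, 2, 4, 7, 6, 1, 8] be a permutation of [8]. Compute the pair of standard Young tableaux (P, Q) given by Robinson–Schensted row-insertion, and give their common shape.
P = [1, 4, 6, 8] / [2, 7] / [3] / [5];  Q = [1, 4, 5, 8] / [2, 6] / [3] / [7];  common shape = (4, 2, 1, 1)

Row-insert the values π_1, π_2, … into P one at a time, bumping the leftmost entry strictly greater than the inserted value down to the next row. The recording tableau Q records, in position (i, j), the step at which that cell was added to P.
  Insert 5 (step 1): P = [5];  Q = [1]
  Insert 3 (step 2): P = [3] / [5];  Q = [1] / [2]
  Insert 2 (step 3): P = [2] / [3] / [5];  Q = [1] / [2] / [3]
  Insert 4 (step 4): P = [2, 4] / [3] / [5];  Q = [1, 4] / [2] / [3]
  Insert 7 (step 5): P = [2, 4, 7] / [3] / [5];  Q = [1, 4, 5] / [2] / [3]
  Insert 6 (step 6): P = [2, 4, 6] / [3, 7] / [5];  Q = [1, 4, 5] / [2, 6] / [3]
  Insert 1 (step 7): P = [1, 4, 6] / [2, 7] / [3] / [5];  Q = [1, 4, 5] / [2, 6] / [3] / [7]
  Insert 8 (step 8): P = [1, 4, 6, 8] / [2, 7] / [3] / [5];  Q = [1, 4, 5, 8] / [2, 6] / [3] / [7]
Final shape: (4, 2, 1, 1).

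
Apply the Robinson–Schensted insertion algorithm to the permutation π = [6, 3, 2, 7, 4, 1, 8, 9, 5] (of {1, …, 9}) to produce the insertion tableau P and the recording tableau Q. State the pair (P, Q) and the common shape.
P = [1, 4, 5, 9] / [2, 7, 8] / [3] / [6];  Q = [1, 4, 7, 8] / [2, 5, 9] / [3] / [6];  common shape = (4, 3, 1, 1)

Row-insert the values π_1, π_2, … into P one at a time, bumping the leftmost entry strictly greater than the inserted value down to the next row. The recording tableau Q records, in position (i, j), the step at which that cell was added to P.
  Insert 6 (step 1): P = [6];  Q = [1]
  Insert 3 (step 2): P = [3] / [6];  Q = [1] / [2]
  Insert 2 (step 3): P = [2] / [3] / [6];  Q = [1] / [2] / [3]
  Insert 7 (step 4): P = [2, 7] / [3] / [6];  Q = [1, 4] / [2] / [3]
  Insert 4 (step 5): P = [2, 4] / [3, 7] / [6];  Q = [1, 4] / [2, 5] / [3]
  Insert 1 (step 6): P = [1, 4] / [2, 7] / [3] / [6];  Q = [1, 4] / [2, 5] / [3] / [6]
  Insert 8 (step 7): P = [1, 4, 8] / [2, 7] / [3] / [6];  Q = [1, 4, 7] / [2, 5] / [3] / [6]
  Insert 9 (step 8): P = [1, 4, 8, 9] / [2, 7] / [3] / [6];  Q = [1, 4, 7, 8] / [2, 5] / [3] / [6]
  Insert 5 (step 9): P = [1, 4, 5, 9] / [2, 7, 8] / [3] / [6];  Q = [1, 4, 7, 8] / [2, 5, 9] / [3] / [6]
Final shape: (4, 3, 1, 1).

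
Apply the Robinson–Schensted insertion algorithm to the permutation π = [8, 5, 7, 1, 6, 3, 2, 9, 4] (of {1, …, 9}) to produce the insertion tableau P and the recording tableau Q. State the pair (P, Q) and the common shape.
P = [1, 2, 4] / [3, 6, 9] / [5] / [7] / [8];  Q = [1, 3, 8] / [2, 5, 9] / [4] / [6] / [7];  common shape = (3, 3, 1, 1, 1)

Row-insert the values π_1, π_2, … into P one at a time, bumping the leftmost entry strictly greater than the inserted value down to the next row. The recording tableau Q records, in position (i, j), the step at which that cell was added to P.
  Insert 8 (step 1): P = [8];  Q = [1]
  Insert 5 (step 2): P = [5] / [8];  Q = [1] / [2]
  Insert 7 (step 3): P = [5, 7] / [8];  Q = [1, 3] / [2]
  Insert 1 (step 4): P = [1, 7] / [5] / [8];  Q = [1, 3] / [2] / [4]
  Insert 6 (step 5): P = [1, 6] / [5, 7] / [8];  Q = [1, 3] / [2, 5] / [4]
  Insert 3 (step 6): P = [1, 3] / [5, 6] / [7] / [8];  Q = [1, 3] / [2, 5] / [4] / [6]
  Insert 2 (step 7): P = [1, 2] / [3, 6] / [5] / [7] / [8];  Q = [1, 3] / [2, 5] / [4] / [6] / [7]
  Insert 9 (step 8): P = [1, 2, 9] / [3, 6] / [5] / [7] / [8];  Q = [1, 3, 8] / [2, 5] / [4] / [6] / [7]
  Insert 4 (step 9): P = [1, 2, 4] / [3, 6, 9] / [5] / [7] / [8];  Q = [1, 3, 8] / [2, 5, 9] / [4] / [6] / [7]
Final shape: (3, 3, 1, 1, 1).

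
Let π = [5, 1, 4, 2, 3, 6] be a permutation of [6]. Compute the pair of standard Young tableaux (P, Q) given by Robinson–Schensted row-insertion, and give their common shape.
P = [1, 2, 3, 6] / [4] / [5];  Q = [1, 3, 5, 6] / [2] / [4];  common shape = (4, 1, 1)

Row-insert the values π_1, π_2, … into P one at a time, bumping the leftmost entry strictly greater than the inserted value down to the next row. The recording tableau Q records, in position (i, j), the step at which that cell was added to P.
  Insert 5 (step 1): P = [5];  Q = [1]
  Insert 1 (step 2): P = [1] / [5];  Q = [1] / [2]
  Insert 4 (step 3): P = [1, 4] / [5];  Q = [1, 3] / [2]
  Insert 2 (step 4): P = [1, 2] / [4] / [5];  Q = [1, 3] / [2] / [4]
  Insert 3 (step 5): P = [1, 2, 3] / [4] / [5];  Q = [1, 3, 5] / [2] / [4]
  Insert 6 (step 6): P = [1, 2, 3, 6] / [4] / [5];  Q = [1, 3, 5, 6] / [2] / [4]
Final shape: (4, 1, 1).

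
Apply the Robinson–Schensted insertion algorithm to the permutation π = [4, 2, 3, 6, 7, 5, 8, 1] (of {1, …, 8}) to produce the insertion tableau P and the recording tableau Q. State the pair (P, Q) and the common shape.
P = [1, 3, 5, 7, 8] / [2, 6] / [4];  Q = [1, 3, 4, 5, 7] / [2, 6] / [8];  common shape = (5, 2, 1)

Row-insert the values π_1, π_2, … into P one at a time, bumping the leftmost entry strictly greater than the inserted value down to the next row. The recording tableau Q records, in position (i, j), the step at which that cell was added to P.
  Insert 4 (step 1): P = [4];  Q = [1]
  Insert 2 (step 2): P = [2] / [4];  Q = [1] / [2]
  Insert 3 (step 3): P = [2, 3] / [4];  Q = [1, 3] / [2]
  Insert 6 (step 4): P = [2, 3, 6] / [4];  Q = [1, 3, 4] / [2]
  Insert 7 (step 5): P = [2, 3, 6, 7] / [4];  Q = [1, 3, 4, 5] / [2]
  Insert 5 (step 6): P = [2, 3, 5, 7] / [4, 6];  Q = [1, 3, 4, 5] / [2, 6]
  Insert 8 (step 7): P = [2, 3, 5, 7, 8] / [4, 6];  Q = [1, 3, 4, 5, 7] / [2, 6]
  Insert 1 (step 8): P = [1, 3, 5, 7, 8] / [2, 6] / [4];  Q = [1, 3, 4, 5, 7] / [2, 6] / [8]
Final shape: (5, 2, 1).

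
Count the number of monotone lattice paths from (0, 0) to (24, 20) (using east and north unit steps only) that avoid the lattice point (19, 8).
Number of paths = 1747301525970

Total paths from (0, 0) to (24, 20): C(44, 24) = 1761039350070. Paths through (19, 8): (paths (0, 0) → (19, 8)) × (paths (19, 8) → (24, 20)) = C(27, 19) · C(17, 5) = 2220075 · 6188 = 13737824100. Avoidance count = 1761039350070 − 13737824100 = 1747301525970.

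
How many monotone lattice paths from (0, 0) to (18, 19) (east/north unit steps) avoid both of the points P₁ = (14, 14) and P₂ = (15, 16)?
Number of paths = 9014132400

Inclusion–exclusion. Total paths: C(37, 18) = 17672631900. Through P₁: C(28, 14)·C(9, 4) = 5054691600. Through P₂: C(31, 15)·C(6, 3) = 6010803900. Since P₁ is strictly southwest of P₂, a monotone path through both must visit P₁ then P₂; paths through both = C(28, 14)·C(3, 1)·C(6, 3) = 2406996000. Avoid both = 17672631900 − 5054691600 − 6010803900 + 2406996000 = 9014132400.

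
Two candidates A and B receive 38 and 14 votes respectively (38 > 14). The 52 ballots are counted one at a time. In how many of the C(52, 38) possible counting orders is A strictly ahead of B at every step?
Strict-lead orderings = 816446005200

Total orderings of the 52 votes with 38 for A: C(52, 38) = 1768966344600. By the Bertrand ballot formula (Cycle Lemma / reflection principle), the number of orderings in which A is strictly ahead of B throughout is (p − q)/(p + q) · C(p + q, p) = (38 − 14)/(38 + 14) · 1768966344600 = 816446005200.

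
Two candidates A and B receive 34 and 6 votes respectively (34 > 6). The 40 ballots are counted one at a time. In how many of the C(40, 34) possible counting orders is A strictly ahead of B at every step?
Strict-lead orderings = 2686866

Total orderings of the 40 votes with 34 for A: C(40, 34) = 3838380. By the Bertrand ballot formula (Cycle Lemma / reflection principle), the number of orderings in which A is strictly ahead of B throughout is (p − q)/(p + q) · C(p + q, p) = (34 − 6)/(34 + 6) · 3838380 = 2686866.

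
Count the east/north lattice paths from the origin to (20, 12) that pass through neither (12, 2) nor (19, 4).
Number of paths = 221760651

Inclusion–exclusion. Total paths: C(32, 20) = 225792840. Through P₁: C(14, 12)·C(18, 8) = 3981978. Through P₂: C(23, 19)·C(9, 1) = 79695. Since P₁ is strictly southwest of P₂, a monotone path through both must visit P₁ then P₂; paths through both = C(14, 12)·C(9, 7)·C(9, 1) = 29484. Avoid both = 225792840 − 3981978 − 79695 + 29484 = 221760651.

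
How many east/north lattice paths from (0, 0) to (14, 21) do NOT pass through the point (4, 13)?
Number of paths = 2215815360

Total paths from (0, 0) to (14, 21): C(35, 14) = 2319959400. Paths through (4, 13): (paths (0, 0) → (4, 13)) × (paths (4, 13) → (14, 21)) = C(17, 4) · C(18, 10) = 2380 · 43758 = 104144040. Avoidance count = 2319959400 − 104144040 = 2215815360.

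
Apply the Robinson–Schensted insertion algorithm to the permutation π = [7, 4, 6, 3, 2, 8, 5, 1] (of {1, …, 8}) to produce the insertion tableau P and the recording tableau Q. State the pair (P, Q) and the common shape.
P = [1, 5, 8] / [2, 6] / [3] / [4] / [7];  Q = [1, 3, 6] / [2, 7] / [4] / [5] / [8];  common shape = (3, 2, 1, 1, 1)

Row-insert the values π_1, π_2, … into P one at a time, bumping the leftmost entry strictly greater than the inserted value down to the next row. The recording tableau Q records, in position (i, j), the step at which that cell was added to P.
  Insert 7 (step 1): P = [7];  Q = [1]
  Insert 4 (step 2): P = [4] / [7];  Q = [1] / [2]
  Insert 6 (step 3): P = [4, 6] / [7];  Q = [1, 3] / [2]
  Insert 3 (step 4): P = [3, 6] / [4] / [7];  Q = [1, 3] / [2] / [4]
  Insert 2 (step 5): P = [2, 6] / [3] / [4] / [7];  Q = [1, 3] / [2] / [4] / [5]
  Insert 8 (step 6): P = [2, 6, 8] / [3] / [4] / [7];  Q = [1, 3, 6] / [2] / [4] / [5]
  Insert 5 (step 7): P = [2, 5, 8] / [3, 6] / [4] / [7];  Q = [1, 3, 6] / [2, 7] / [4] / [5]
  Insert 1 (step 8): P = [1, 5, 8] / [2, 6] / [3] / [4] / [7];  Q = [1, 3, 6] / [2, 7] / [4] / [5] / [8]
Final shape: (3, 2, 1, 1, 1).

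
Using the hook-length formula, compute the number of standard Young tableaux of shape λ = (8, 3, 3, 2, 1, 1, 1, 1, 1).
# SYT of shape (8, 3, 3, 2, 1, 1, 1, 1, 1) = 183324141

Hook-length formula: f^λ = n! / Π hook(c), product over all cells c of the Young diagram. For λ = (8, 3, 3, 2, 1, 1, 1, 1, 1), n = 21 boxes. Hook lengths by row (left-to-right, top-to-bottom): [16, 10, 8, 5, 4, 3, 2, 1]; [10, 4, 2]; [9, 3, 1]; [7, 1]; [5]; [4]; [3]; [2]; [1]. Product of hooks = 278691840000. So f^λ = 21! / 278691840000 = 51090942171709440000 / 278691840000 = 183324141.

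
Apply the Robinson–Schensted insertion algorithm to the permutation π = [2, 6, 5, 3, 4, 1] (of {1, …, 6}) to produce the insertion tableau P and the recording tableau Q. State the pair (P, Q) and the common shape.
P = [1, 3, 4] / [2] / [5] / [6];  Q = [1, 2, 5] / [3] / [4] / [6];  common shape = (3, 1, 1, 1)

Row-insert the values π_1, π_2, … into P one at a time, bumping the leftmost entry strictly greater than the inserted value down to the next row. The recording tableau Q records, in position (i, j), the step at which that cell was added to P.
  Insert 2 (step 1): P = [2];  Q = [1]
  Insert 6 (step 2): P = [2, 6];  Q = [1, 2]
  Insert 5 (step 3): P = [2, 5] / [6];  Q = [1, 2] / [3]
  Insert 3 (step 4): P = [2, 3] / [5] / [6];  Q = [1, 2] / [3] / [4]
  Insert 4 (step 5): P = [2, 3, 4] / [5] / [6];  Q = [1, 2, 5] / [3] / [4]
  Insert 1 (step 6): P = [1, 3, 4] / [2] / [5] / [6];  Q = [1, 2, 5] / [3] / [4] / [6]
Final shape: (3, 1, 1, 1).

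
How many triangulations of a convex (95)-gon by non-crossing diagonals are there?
C_93 = 60960876535340415751462563580829648891969728907438000

These polygon triangulations are counted by the Catalan number C_n = (1/(n + 1)) · C(2n, n). For n = 93: C_93 = (1/94) · C(186, 93) = 5730322394321999080637480976597986995845154517299172000/94 = 60960876535340415751462563580829648891969728907438000.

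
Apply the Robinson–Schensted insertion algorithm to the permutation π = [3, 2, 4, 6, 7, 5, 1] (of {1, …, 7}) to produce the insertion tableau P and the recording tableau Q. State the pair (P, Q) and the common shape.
P = [1, 4, 5, 7] / [2, 6] / [3];  Q = [1, 3, 4, 5] / [2, 6] / [7];  common shape = (4, 2, 1)

Row-insert the values π_1, π_2, … into P one at a time, bumping the leftmost entry strictly greater than the inserted value down to the next row. The recording tableau Q records, in position (i, j), the step at which that cell was added to P.
  Insert 3 (step 1): P = [3];  Q = [1]
  Insert 2 (step 2): P = [2] / [3];  Q = [1] / [2]
  Insert 4 (step 3): P = [2, 4] / [3];  Q = [1, 3] / [2]
  Insert 6 (step 4): P = [2, 4, 6] / [3];  Q = [1, 3, 4] / [2]
  Insert 7 (step 5): P = [2, 4, 6, 7] / [3];  Q = [1, 3, 4, 5] / [2]
  Insert 5 (step 6): P = [2, 4, 5, 7] / [3, 6];  Q = [1, 3, 4, 5] / [2, 6]
  Insert 1 (step 7): P = [1, 4, 5, 7] / [2, 6] / [3];  Q = [1, 3, 4, 5] / [2, 6] / [7]
Final shape: (4, 2, 1).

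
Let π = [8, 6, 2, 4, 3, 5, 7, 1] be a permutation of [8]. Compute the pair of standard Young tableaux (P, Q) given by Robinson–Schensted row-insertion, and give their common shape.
P = [1, 3, 5, 7] / [2] / [4] / [6] / [8];  Q = [1, 4, 6, 7] / [2] / [3] / [5] / [8];  common shape = (4, 1, 1, 1, 1)

Row-insert the values π_1, π_2, … into P one at a time, bumping the leftmost entry strictly greater than the inserted value down to the next row. The recording tableau Q records, in position (i, j), the step at which that cell was added to P.
  Insert 8 (step 1): P = [8];  Q = [1]
  Insert 6 (step 2): P = [6] / [8];  Q = [1] / [2]
  Insert 2 (step 3): P = [2] / [6] / [8];  Q = [1] / [2] / [3]
  Insert 4 (step 4): P = [2, 4] / [6] / [8];  Q = [1, 4] / [2] / [3]
  Insert 3 (step 5): P = [2, 3] / [4] / [6] / [8];  Q = [1, 4] / [2] / [3] / [5]
  Insert 5 (step 6): P = [2, 3, 5] / [4] / [6] / [8];  Q = [1, 4, 6] / [2] / [3] / [5]
  Insert 7 (step 7): P = [2, 3, 5, 7] / [4] / [6] / [8];  Q = [1, 4, 6, 7] / [2] / [3] / [5]
  Insert 1 (step 8): P = [1, 3, 5, 7] / [2] / [4] / [6] / [8];  Q = [1, 4, 6, 7] / [2] / [3] / [5] / [8]
Final shape: (4, 1, 1, 1, 1).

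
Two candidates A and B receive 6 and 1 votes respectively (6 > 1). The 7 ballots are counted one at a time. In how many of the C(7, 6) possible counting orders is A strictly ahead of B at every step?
Strict-lead orderings = 5

Total orderings of the 7 votes with 6 for A: C(7, 6) = 7. By the Bertrand ballot formula (Cycle Lemma / reflection principle), the number of orderings in which A is strictly ahead of B throughout is (p − q)/(p + q) · C(p + q, p) = (6 − 1)/(6 + 1) · 7 = 5.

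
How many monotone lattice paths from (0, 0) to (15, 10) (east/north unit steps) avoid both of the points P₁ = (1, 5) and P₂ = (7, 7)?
Number of paths = 2660432

Inclusion–exclusion. Total paths: C(25, 15) = 3268760. Through P₁: C(6, 1)·C(19, 14) = 69768. Through P₂: C(14, 7)·C(11, 8) = 566280. Since P₁ is strictly southwest of P₂, a monotone path through both must visit P₁ then P₂; paths through both = C(6, 1)·C(8, 6)·C(11, 8) = 27720. Avoid both = 3268760 − 69768 − 566280 + 27720 = 2660432.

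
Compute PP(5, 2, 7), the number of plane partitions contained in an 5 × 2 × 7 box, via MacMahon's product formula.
PP(5, 2, 7) = 169884

Evaluate the triple product over i = 1..5, j = 1..2, k = 1..7. The factors are (2/1) · (3/2) · (4/3) · (5/4) · (6/5) · (7/6) · (8/7) · (3/2) · … (70 factors total). The numerators and denominators telescope so the product is an integer; carrying out the multiplication exactly gives PP(5, 2, 7) = 169884.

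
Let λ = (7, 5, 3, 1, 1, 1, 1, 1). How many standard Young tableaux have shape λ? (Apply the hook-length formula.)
# SYT of shape (7, 5, 3, 1, 1, 1, 1, 1) = 91832130

Hook-length formula: f^λ = n! / Π hook(c), product over all cells c of the Young diagram. For λ = (7, 5, 3, 1, 1, 1, 1, 1), n = 20 boxes. Hook lengths by row (left-to-right, top-to-bottom): [14, 8, 7, 5, 4, 2, 1]; [11, 5, 4, 2, 1]; [8, 2, 1]; [5]; [4]; [3]; [2]; [1]. Product of hooks = 26492928000. So f^λ = 20! / 26492928000 = 2432902008176640000 / 26492928000 = 91832130.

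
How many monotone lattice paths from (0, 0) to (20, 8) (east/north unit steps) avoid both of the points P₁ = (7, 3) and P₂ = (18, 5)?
Number of paths = 1837055

Inclusion–exclusion. Total paths: C(28, 20) = 3108105. Through P₁: C(10, 7)·C(18, 13) = 1028160. Through P₂: C(23, 18)·C(5, 2) = 336490. Since P₁ is strictly southwest of P₂, a monotone path through both must visit P₁ then P₂; paths through both = C(10, 7)·C(13, 11)·C(5, 2) = 93600. Avoid both = 3108105 − 1028160 − 336490 + 93600 = 1837055.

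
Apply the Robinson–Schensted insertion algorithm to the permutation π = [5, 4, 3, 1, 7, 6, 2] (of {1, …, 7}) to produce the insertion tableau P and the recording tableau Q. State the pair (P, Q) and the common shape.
P = [1, 2] / [3, 6] / [4, 7] / [5];  Q = [1, 5] / [2, 6] / [3, 7] / [4];  common shape = (2, 2, 2, 1)

Row-insert the values π_1, π_2, … into P one at a time, bumping the leftmost entry strictly greater than the inserted value down to the next row. The recording tableau Q records, in position (i, j), the step at which that cell was added to P.
  Insert 5 (step 1): P = [5];  Q = [1]
  Insert 4 (step 2): P = [4] / [5];  Q = [1] / [2]
  Insert 3 (step 3): P = [3] / [4] / [5];  Q = [1] / [2] / [3]
  Insert 1 (step 4): P = [1] / [3] / [4] / [5];  Q = [1] / [2] / [3] / [4]
  Insert 7 (step 5): P = [1, 7] / [3] / [4] / [5];  Q = [1, 5] / [2] / [3] / [4]
  Insert 6 (step 6): P = [1, 6] / [3, 7] / [4] / [5];  Q = [1, 5] / [2, 6] / [3] / [4]
  Insert 2 (step 7): P = [1, 2] / [3, 6] / [4, 7] / [5];  Q = [1, 5] / [2, 6] / [3, 7] / [4]
Final shape: (2, 2, 2, 1).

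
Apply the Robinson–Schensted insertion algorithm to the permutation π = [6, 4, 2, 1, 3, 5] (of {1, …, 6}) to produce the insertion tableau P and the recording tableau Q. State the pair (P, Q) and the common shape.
P = [1, 3, 5] / [2] / [4] / [6];  Q = [1, 5, 6] / [2] / [3] / [4];  common shape = (3, 1, 1, 1)

Row-insert the values π_1, π_2, … into P one at a time, bumping the leftmost entry strictly greater than the inserted value down to the next row. The recording tableau Q records, in position (i, j), the step at which that cell was added to P.
  Insert 6 (step 1): P = [6];  Q = [1]
  Insert 4 (step 2): P = [4] / [6];  Q = [1] / [2]
  Insert 2 (step 3): P = [2] / [4] / [6];  Q = [1] / [2] / [3]
  Insert 1 (step 4): P = [1] / [2] / [4] / [6];  Q = [1] / [2] / [3] / [4]
  Insert 3 (step 5): P = [1, 3] / [2] / [4] / [6];  Q = [1, 5] / [2] / [3] / [4]
  Insert 5 (step 6): P = [1, 3, 5] / [2] / [4] / [6];  Q = [1, 5, 6] / [2] / [3] / [4]
Final shape: (3, 1, 1, 1).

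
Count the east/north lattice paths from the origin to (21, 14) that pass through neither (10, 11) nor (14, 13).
Number of paths = 2073430296

Inclusion–exclusion. Total paths: C(35, 21) = 2319959400. Through P₁: C(21, 10)·C(14, 11) = 128388624. Through P₂: C(27, 14)·C(8, 7) = 160466400. Since P₁ is strictly southwest of P₂, a monotone path through both must visit P₁ then P₂; paths through both = C(21, 10)·C(6, 4)·C(8, 7) = 42325920. Avoid both = 2319959400 − 128388624 − 160466400 + 42325920 = 2073430296.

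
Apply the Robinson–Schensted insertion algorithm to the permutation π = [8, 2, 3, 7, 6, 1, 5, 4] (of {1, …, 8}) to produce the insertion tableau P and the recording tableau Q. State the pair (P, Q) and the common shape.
P = [1, 3, 4] / [2, 5] / [6] / [7] / [8];  Q = [1, 3, 4] / [2, 7] / [5] / [6] / [8];  common shape = (3, 2, 1, 1, 1)

Row-insert the values π_1, π_2, … into P one at a time, bumping the leftmost entry strictly greater than the inserted value down to the next row. The recording tableau Q records, in position (i, j), the step at which that cell was added to P.
  Insert 8 (step 1): P = [8];  Q = [1]
  Insert 2 (step 2): P = [2] / [8];  Q = [1] / [2]
  Insert 3 (step 3): P = [2, 3] / [8];  Q = [1, 3] / [2]
  Insert 7 (step 4): P = [2, 3, 7] / [8];  Q = [1, 3, 4] / [2]
  Insert 6 (step 5): P = [2, 3, 6] / [7] / [8];  Q = [1, 3, 4] / [2] / [5]
  Insert 1 (step 6): P = [1, 3, 6] / [2] / [7] / [8];  Q = [1, 3, 4] / [2] / [5] / [6]
  Insert 5 (step 7): P = [1, 3, 5] / [2, 6] / [7] / [8];  Q = [1, 3, 4] / [2, 7] / [5] / [6]
  Insert 4 (step 8): P = [1, 3, 4] / [2, 5] / [6] / [7] / [8];  Q = [1, 3, 4] / [2, 7] / [5] / [6] / [8]
Final shape: (3, 2, 1, 1, 1).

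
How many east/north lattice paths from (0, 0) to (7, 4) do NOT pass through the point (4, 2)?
Number of paths = 180

Total paths from (0, 0) to (7, 4): C(11, 7) = 330. Paths through (4, 2): (paths (0, 0) → (4, 2)) × (paths (4, 2) → (7, 4)) = C(6, 4) · C(5, 3) = 15 · 10 = 150. Avoidance count = 330 − 150 = 180.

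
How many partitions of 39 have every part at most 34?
p(39, parts ≤ 34) = 31173

Use the recurrence p(n, m) = p(n, m−1) + p(n−m, m): either the largest part is < m (count p(n, m−1)) or the largest part is exactly m (remove one copy of m, count p(n−m, m)). With p(0, ·) = 1 this gives p(39, parts ≤ 34) = 31173. (By conjugating Young diagrams, this also counts partitions of 39 into at most 34 parts.)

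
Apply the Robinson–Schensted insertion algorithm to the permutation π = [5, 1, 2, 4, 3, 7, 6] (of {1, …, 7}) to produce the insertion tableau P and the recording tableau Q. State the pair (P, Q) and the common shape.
P = [1, 2, 3, 6] / [4, 7] / [5];  Q = [1, 3, 4, 6] / [2, 7] / [5];  common shape = (4, 2, 1)

Row-insert the values π_1, π_2, … into P one at a time, bumping the leftmost entry strictly greater than the inserted value down to the next row. The recording tableau Q records, in position (i, j), the step at which that cell was added to P.
  Insert 5 (step 1): P = [5];  Q = [1]
  Insert 1 (step 2): P = [1] / [5];  Q = [1] / [2]
  Insert 2 (step 3): P = [1, 2] / [5];  Q = [1, 3] / [2]
  Insert 4 (step 4): P = [1, 2, 4] / [5];  Q = [1, 3, 4] / [2]
  Insert 3 (step 5): P = [1, 2, 3] / [4] / [5];  Q = [1, 3, 4] / [2] / [5]
  Insert 7 (step 6): P = [1, 2, 3, 7] / [4] / [5];  Q = [1, 3, 4, 6] / [2] / [5]
  Insert 6 (step 7): P = [1, 2, 3, 6] / [4, 7] / [5];  Q = [1, 3, 4, 6] / [2, 7] / [5]
Final shape: (4, 2, 1).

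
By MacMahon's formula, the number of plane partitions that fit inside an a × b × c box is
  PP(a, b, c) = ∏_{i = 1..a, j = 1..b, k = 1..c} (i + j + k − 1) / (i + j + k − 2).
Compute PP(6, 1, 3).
PP(6, 1, 3) = 84

Evaluate the triple product over i = 1..6, j = 1..1, k = 1..3. The factors are (2/1) · (3/2) · (4/3) · (3/2) · (4/3) · (5/4) · (4/3) · (5/4) · … (18 factors total). The numerators and denominators telescope so the product is an integer; carrying out the multiplication exactly gives PP(6, 1, 3) = 84.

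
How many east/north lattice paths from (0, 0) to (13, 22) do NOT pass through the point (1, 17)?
Number of paths = 1476226416

Total paths from (0, 0) to (13, 22): C(35, 13) = 1476337800. Paths through (1, 17): (paths (0, 0) → (1, 17)) × (paths (1, 17) → (13, 22)) = C(18, 1) · C(17, 12) = 18 · 6188 = 111384. Avoidance count = 1476337800 − 111384 = 1476226416.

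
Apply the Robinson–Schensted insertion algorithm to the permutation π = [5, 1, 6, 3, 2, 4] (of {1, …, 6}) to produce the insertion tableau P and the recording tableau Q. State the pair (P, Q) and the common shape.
P = [1, 2, 4] / [3, 6] / [5];  Q = [1, 3, 6] / [2, 4] / [5];  common shape = (3, 2, 1)

Row-insert the values π_1, π_2, … into P one at a time, bumping the leftmost entry strictly greater than the inserted value down to the next row. The recording tableau Q records, in position (i, j), the step at which that cell was added to P.
  Insert 5 (step 1): P = [5];  Q = [1]
  Insert 1 (step 2): P = [1] / [5];  Q = [1] / [2]
  Insert 6 (step 3): P = [1, 6] / [5];  Q = [1, 3] / [2]
  Insert 3 (step 4): P = [1, 3] / [5, 6];  Q = [1, 3] / [2, 4]
  Insert 2 (step 5): P = [1, 2] / [3, 6] / [5];  Q = [1, 3] / [2, 4] / [5]
  Insert 4 (step 6): P = [1, 2, 4] / [3, 6] / [5];  Q = [1, 3, 6] / [2, 4] / [5]
Final shape: (3, 2, 1).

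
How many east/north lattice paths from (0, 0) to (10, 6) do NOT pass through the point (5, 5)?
Number of paths = 6496

Total paths from (0, 0) to (10, 6): C(16, 10) = 8008. Paths through (5, 5): (paths (0, 0) → (5, 5)) × (paths (5, 5) → (10, 6)) = C(10, 5) · C(6, 5) = 252 · 6 = 1512. Avoidance count = 8008 − 1512 = 6496.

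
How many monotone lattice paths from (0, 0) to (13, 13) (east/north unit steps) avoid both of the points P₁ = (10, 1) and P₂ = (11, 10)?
Number of paths = 6869535

Inclusion–exclusion. Total paths: C(26, 13) = 10400600. Through P₁: C(11, 10)·C(15, 3) = 5005. Through P₂: C(21, 11)·C(5, 2) = 3527160. Since P₁ is strictly southwest of P₂, a monotone path through both must visit P₁ then P₂; paths through both = C(11, 10)·C(10, 1)·C(5, 2) = 1100. Avoid both = 10400600 − 5005 − 3527160 + 1100 = 6869535.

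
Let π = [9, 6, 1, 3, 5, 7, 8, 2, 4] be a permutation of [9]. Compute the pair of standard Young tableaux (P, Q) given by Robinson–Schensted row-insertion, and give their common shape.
P = [1, 2, 4, 7, 8] / [3, 5] / [6] / [9];  Q = [1, 4, 5, 6, 7] / [2, 9] / [3] / [8];  common shape = (5, 2, 1, 1)

Row-insert the values π_1, π_2, … into P one at a time, bumping the leftmost entry strictly greater than the inserted value down to the next row. The recording tableau Q records, in position (i, j), the step at which that cell was added to P.
  Insert 9 (step 1): P = [9];  Q = [1]
  Insert 6 (step 2): P = [6] / [9];  Q = [1] / [2]
  Insert 1 (step 3): P = [1] / [6] / [9];  Q = [1] / [2] / [3]
  Insert 3 (step 4): P = [1, 3] / [6] / [9];  Q = [1, 4] / [2] / [3]
  Insert 5 (step 5): P = [1, 3, 5] / [6] / [9];  Q = [1, 4, 5] / [2] / [3]
  Insert 7 (step 6): P = [1, 3, 5, 7] / [6] / [9];  Q = [1, 4, 5, 6] / [2] / [3]
  Insert 8 (step 7): P = [1, 3, 5, 7, 8] / [6] / [9];  Q = [1, 4, 5, 6, 7] / [2] / [3]
  Insert 2 (step 8): P = [1, 2, 5, 7, 8] / [3] / [6] / [9];  Q = [1, 4, 5, 6, 7] / [2] / [3] / [8]
  Insert 4 (step 9): P = [1, 2, 4, 7, 8] / [3, 5] / [6] / [9];  Q = [1, 4, 5, 6, 7] / [2, 9] / [3] / [8]
Final shape: (5, 2, 1, 1).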